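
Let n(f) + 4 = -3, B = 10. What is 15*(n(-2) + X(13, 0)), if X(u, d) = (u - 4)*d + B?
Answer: 45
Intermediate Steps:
X(u, d) = 10 + d*(-4 + u) (X(u, d) = (u - 4)*d + 10 = (-4 + u)*d + 10 = d*(-4 + u) + 10 = 10 + d*(-4 + u))
n(f) = -7 (n(f) = -4 - 3 = -7)
15*(n(-2) + X(13, 0)) = 15*(-7 + (10 - 4*0 + 0*13)) = 15*(-7 + (10 + 0 + 0)) = 15*(-7 + 10) = 15*3 = 45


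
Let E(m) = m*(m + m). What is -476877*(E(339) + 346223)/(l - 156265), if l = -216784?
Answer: 274712149005/373049 ≈ 7.3640e+5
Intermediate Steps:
E(m) = 2*m² (E(m) = m*(2*m) = 2*m²)
-476877*(E(339) + 346223)/(l - 156265) = -476877*(2*339² + 346223)/(-216784 - 156265) = -476877/((-373049/(2*114921 + 346223))) = -476877/((-373049/(229842 + 346223))) = -476877/((-373049/576065)) = -476877/((-373049*1/576065)) = -476877/(-373049/576065) = -476877*(-576065/373049) = 274712149005/373049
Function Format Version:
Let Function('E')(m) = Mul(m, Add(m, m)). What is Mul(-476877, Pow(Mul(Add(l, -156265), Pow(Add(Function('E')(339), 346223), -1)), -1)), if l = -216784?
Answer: Rational(274712149005, 373049) ≈ 7.3640e+5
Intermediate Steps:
Function('E')(m) = Mul(2, Pow(m, 2)) (Function('E')(m) = Mul(m, Mul(2, m)) = Mul(2, Pow(m, 2)))
Mul(-476877, Pow(Mul(Add(l, -156265), Pow(Add(Function('E')(339), 346223), -1)), -1)) = Mul(-476877, Pow(Mul(Add(-216784, -156265), Pow(Add(Mul(2, Pow(339, 2)), 346223), -1)), -1)) = Mul(-476877, Pow(Mul(-373049, Pow(Add(Mul(2, 114921), 346223), -1)), -1)) = Mul(-476877, Pow(Mul(-373049, Pow(Add(229842, 346223), -1)), -1)) = Mul(-476877, Pow(Mul(-373049, Pow(576065, -1)), -1)) = Mul(-476877, Pow(Mul(-373049, Rational(1, 576065)), -1)) = Mul(-476877, Pow(Rational(-373049, 576065), -1)) = Mul(-476877, Rational(-576065, 373049)) = Rational(274712149005, 373049)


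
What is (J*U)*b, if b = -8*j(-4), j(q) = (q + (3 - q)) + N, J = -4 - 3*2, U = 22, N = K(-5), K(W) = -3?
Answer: 0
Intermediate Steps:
N = -3
J = -10 (J = -4 - 6 = -10)
j(q) = 0 (j(q) = (q + (3 - q)) - 3 = 3 - 3 = 0)
b = 0 (b = -8*0 = 0)
(J*U)*b = -10*22*0 = -220*0 = 0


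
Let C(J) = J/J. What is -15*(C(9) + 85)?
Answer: -1290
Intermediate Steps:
C(J) = 1
-15*(C(9) + 85) = -15*(1 + 85) = -15*86 = -1290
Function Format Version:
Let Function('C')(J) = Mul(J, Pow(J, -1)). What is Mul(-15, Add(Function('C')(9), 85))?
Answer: -1290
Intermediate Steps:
Function('C')(J) = 1
Mul(-15, Add(Function('C')(9), 85)) = Mul(-15, Add(1, 85)) = Mul(-15, 86) = -1290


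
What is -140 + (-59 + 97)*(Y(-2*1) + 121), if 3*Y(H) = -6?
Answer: 4382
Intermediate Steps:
Y(H) = -2 (Y(H) = (⅓)*(-6) = -2)
-140 + (-59 + 97)*(Y(-2*1) + 121) = -140 + (-59 + 97)*(-2 + 121) = -140 + 38*119 = -140 + 4522 = 4382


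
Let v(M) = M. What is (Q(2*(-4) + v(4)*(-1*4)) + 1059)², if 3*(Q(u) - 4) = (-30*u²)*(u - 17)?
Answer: 56274751729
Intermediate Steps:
Q(u) = 4 - 10*u²*(-17 + u) (Q(u) = 4 + ((-30*u²)*(u - 17))/3 = 4 + ((-30*u²)*(-17 + u))/3 = 4 + (-30*u²*(-17 + u))/3 = 4 - 10*u²*(-17 + u))
(Q(2*(-4) + v(4)*(-1*4)) + 1059)² = ((4 - 10*(2*(-4) + 4*(-1*4))³ + 170*(2*(-4) + 4*(-1*4))²) + 1059)² = ((4 - 10*(-8 + 4*(-4))³ + 170*(-8 + 4*(-4))²) + 1059)² = ((4 - 10*(-8 - 16)³ + 170*(-8 - 16)²) + 1059)² = ((4 - 10*(-24)³ + 170*(-24)²) + 1059)² = ((4 - 10*(-13824) + 170*576) + 1059)² = ((4 + 138240 + 97920) + 1059)² = (236164 + 1059)² = 237223² = 56274751729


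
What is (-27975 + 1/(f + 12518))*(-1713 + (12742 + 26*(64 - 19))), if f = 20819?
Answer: -11376818800226/33337 ≈ -3.4127e+8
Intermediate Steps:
(-27975 + 1/(f + 12518))*(-1713 + (12742 + 26*(64 - 19))) = (-27975 + 1/(20819 + 12518))*(-1713 + (12742 + 26*(64 - 19))) = (-27975 + 1/33337)*(-1713 + (12742 + 26*45)) = (-27975 + 1/33337)*(-1713 + (12742 + 1170)) = -932602574*(-1713 + 13912)/33337 = -932602574/33337*12199 = -11376818800226/33337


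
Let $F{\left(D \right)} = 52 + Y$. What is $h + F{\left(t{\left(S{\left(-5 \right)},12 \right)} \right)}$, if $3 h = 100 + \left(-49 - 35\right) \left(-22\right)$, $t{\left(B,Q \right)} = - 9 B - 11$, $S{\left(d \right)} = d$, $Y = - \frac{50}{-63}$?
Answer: $\frac{44234}{63} \approx 702.13$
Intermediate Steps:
$Y = \frac{50}{63}$ ($Y = \left(-50\right) \left(- \frac{1}{63}\right) = \frac{50}{63} \approx 0.79365$)
$t{\left(B,Q \right)} = -11 - 9 B$
$F{\left(D \right)} = \frac{3326}{63}$ ($F{\left(D \right)} = 52 + \frac{50}{63} = \frac{3326}{63}$)
$h = \frac{1948}{3}$ ($h = \frac{100 + \left(-49 - 35\right) \left(-22\right)}{3} = \frac{100 - -1848}{3} = \frac{100 + 1848}{3} = \frac{1}{3} \cdot 1948 = \frac{1948}{3} \approx 649.33$)
$h + F{\left(t{\left(S{\left(-5 \right)},12 \right)} \right)} = \frac{1948}{3} + \frac{3326}{63} = \frac{44234}{63}$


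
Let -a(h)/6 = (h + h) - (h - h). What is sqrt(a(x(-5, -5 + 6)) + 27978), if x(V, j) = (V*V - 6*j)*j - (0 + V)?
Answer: sqrt(27690) ≈ 166.40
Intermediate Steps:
x(V, j) = -V + j*(V**2 - 6*j) (x(V, j) = (V**2 - 6*j)*j - V = j*(V**2 - 6*j) - V = -V + j*(V**2 - 6*j))
a(h) = -12*h (a(h) = -6*((h + h) - (h - h)) = -6*(2*h - 1*0) = -6*(2*h + 0) = -12*h)
sqrt(a(x(-5, -5 + 6)) + 27978) = sqrt(-12*(-1*(-5) - 6*(-5 + 6)**2 + (-5 + 6)*(-5)**2) + 27978) = sqrt(-12*(5 - 6*1**2 + 1*25) + 27978) = sqrt(-12*(5 - 6*1 + 25) + 27978) = sqrt(-12*(5 - 6 + 25) + 27978) = sqrt(-12*24 + 27978) = sqrt(-288 + 27978) = sqrt(27690)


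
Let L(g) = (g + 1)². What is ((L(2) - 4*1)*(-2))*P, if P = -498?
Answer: 4980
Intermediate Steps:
L(g) = (1 + g)²
((L(2) - 4*1)*(-2))*P = (((1 + 2)² - 4*1)*(-2))*(-498) = ((3² - 4)*(-2))*(-498) = ((9 - 4)*(-2))*(-498) = (5*(-2))*(-498) = -10*(-498) = 4980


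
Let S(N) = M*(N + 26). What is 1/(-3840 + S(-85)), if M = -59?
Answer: -1/359 ≈ -0.0027855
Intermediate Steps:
S(N) = -1534 - 59*N (S(N) = -59*(N + 26) = -59*(26 + N) = -1534 - 59*N)
1/(-3840 + S(-85)) = 1/(-3840 + (-1534 - 59*(-85))) = 1/(-3840 + (-1534 + 5015)) = 1/(-3840 + 3481) = 1/(-359) = -1/359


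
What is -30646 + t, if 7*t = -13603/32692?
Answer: -7013166827/228844 ≈ -30646.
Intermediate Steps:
t = -13603/228844 (t = (-13603/32692)/7 = (-13603*1/32692)/7 = (⅐)*(-13603/32692) = -13603/228844 ≈ -0.059442)
-30646 + t = -30646 - 13603/228844 = -7013166827/228844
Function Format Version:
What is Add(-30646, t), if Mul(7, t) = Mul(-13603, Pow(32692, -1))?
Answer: Rational(-7013166827, 228844) ≈ -30646.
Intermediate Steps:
t = Rational(-13603, 228844) (t = Mul(Rational(1, 7), Mul(-13603, Pow(32692, -1))) = Mul(Rational(1, 7), Mul(-13603, Rational(1, 32692))) = Mul(Rational(1, 7), Rational(-13603, 32692)) = Rational(-13603, 228844) ≈ -0.059442)
Add(-30646, t) = Add(-30646, Rational(-13603, 228844)) = Rational(-7013166827, 228844)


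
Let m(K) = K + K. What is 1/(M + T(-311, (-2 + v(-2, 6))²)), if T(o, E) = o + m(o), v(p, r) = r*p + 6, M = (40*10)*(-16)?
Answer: -1/7333 ≈ -0.00013637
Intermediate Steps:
m(K) = 2*K
M = -6400 (M = 400*(-16) = -6400)
v(p, r) = 6 + p*r (v(p, r) = p*r + 6 = 6 + p*r)
T(o, E) = 3*o (T(o, E) = o + 2*o = 3*o)
1/(M + T(-311, (-2 + v(-2, 6))²)) = 1/(-6400 + 3*(-311)) = 1/(-6400 - 933) = 1/(-7333) = -1/7333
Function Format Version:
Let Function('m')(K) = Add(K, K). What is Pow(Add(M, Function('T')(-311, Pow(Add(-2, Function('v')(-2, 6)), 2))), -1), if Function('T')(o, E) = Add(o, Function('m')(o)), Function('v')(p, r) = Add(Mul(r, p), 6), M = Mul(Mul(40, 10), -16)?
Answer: Rational(-1, 7333) ≈ -0.00013637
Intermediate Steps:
Function('m')(K) = Mul(2, K)
M = -6400 (M = Mul(400, -16) = -6400)
Function('v')(p, r) = Add(6, Mul(p, r)) (Function('v')(p, r) = Add(Mul(p, r), 6) = Add(6, Mul(p, r)))
Function('T')(o, E) = Mul(3, o) (Function('T')(o, E) = Add(o, Mul(2, o)) = Mul(3, o))
Pow(Add(M, Function('T')(-311, Pow(Add(-2, Function('v')(-2, 6)), 2))), -1) = Pow(Add(-6400, Mul(3, -311)), -1) = Pow(Add(-6400, -933), -1) = Pow(-7333, -1) = Rational(-1, 7333)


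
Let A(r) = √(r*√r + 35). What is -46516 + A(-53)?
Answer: -46516 + √(35 - 53*I*√53) ≈ -46501.0 - 13.275*I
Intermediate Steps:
A(r) = √(35 + r^(3/2)) (A(r) = √(r^(3/2) + 35) = √(35 + r^(3/2)))
-46516 + A(-53) = -46516 + √(35 + (-53)^(3/2)) = -46516 + √(35 - 53*I*√53)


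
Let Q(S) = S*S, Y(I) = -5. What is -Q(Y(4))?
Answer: -25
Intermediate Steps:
Q(S) = S²
-Q(Y(4)) = -1*(-5)² = -1*25 = -25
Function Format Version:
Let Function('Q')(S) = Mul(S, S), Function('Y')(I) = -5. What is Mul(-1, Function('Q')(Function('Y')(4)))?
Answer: -25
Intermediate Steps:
Function('Q')(S) = Pow(S, 2)
Mul(-1, Function('Q')(Function('Y')(4))) = Mul(-1, Pow(-5, 2)) = Mul(-1, 25) = -25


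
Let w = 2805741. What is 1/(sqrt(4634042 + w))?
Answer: sqrt(7439783)/7439783 ≈ 0.00036662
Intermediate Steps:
1/(sqrt(4634042 + w)) = 1/(sqrt(4634042 + 2805741)) = 1/(sqrt(7439783)) = sqrt(7439783)/7439783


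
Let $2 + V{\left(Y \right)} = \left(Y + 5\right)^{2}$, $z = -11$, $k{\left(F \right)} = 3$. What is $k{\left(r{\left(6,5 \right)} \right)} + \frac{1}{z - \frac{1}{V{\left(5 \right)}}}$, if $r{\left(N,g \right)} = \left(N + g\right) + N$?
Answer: $\frac{3139}{1079} \approx 2.9092$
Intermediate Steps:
$r{\left(N,g \right)} = g + 2 N$
$V{\left(Y \right)} = -2 + \left(5 + Y\right)^{2}$ ($V{\left(Y \right)} = -2 + \left(Y + 5\right)^{2} = -2 + \left(5 + Y\right)^{2}$)
$k{\left(r{\left(6,5 \right)} \right)} + \frac{1}{z - \frac{1}{V{\left(5 \right)}}} = 3 + \frac{1}{-11 - \frac{1}{-2 + \left(5 + 5\right)^{2}}} = 3 + \frac{1}{-11 - \frac{1}{-2 + 10^{2}}} = 3 + \frac{1}{-11 - \frac{1}{-2 + 100}} = 3 + \frac{1}{-11 - \frac{1}{98}} = 3 + \frac{1}{- \frac{1079}{98}} = 3 - \frac{98}{1079} = \frac{3139}{1079}$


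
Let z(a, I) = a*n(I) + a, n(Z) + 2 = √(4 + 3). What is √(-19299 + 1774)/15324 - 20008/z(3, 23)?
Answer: -10004/9 - 10004*√7/9 + 5*I*√701/15324 ≈ -4052.5 + 0.0086389*I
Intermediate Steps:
n(Z) = -2 + √7 (n(Z) = -2 + √(4 + 3) = -2 + √7)
z(a, I) = a + a*(-2 + √7) (z(a, I) = a*(-2 + √7) + a = a + a*(-2 + √7))
√(-19299 + 1774)/15324 - 20008/z(3, 23) = √(-19299 + 1774)/15324 - 20008*1/(3*(-1 + √7)) = √(-17525)*(1/15324) - 20008/(-3 + 3*√7) = (5*I*√701)*(1/15324) - 20008/(-3 + 3*√7) = 5*I*√701/15324 - 20008/(-3 + 3*√7) = -20008/(-3 + 3*√7) + 5*I*√701/15324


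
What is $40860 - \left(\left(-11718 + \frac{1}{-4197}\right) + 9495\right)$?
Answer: $\frac{180819352}{4197} \approx 43083.0$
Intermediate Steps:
$40860 - \left(\left(-11718 + \frac{1}{-4197}\right) + 9495\right) = 40860 - \left(\left(-11718 - \frac{1}{4197}\right) + 9495\right) = 40860 - \left(- \frac{49180447}{4197} + 9495\right) = 40860 - - \frac{9329932}{4197} = 40860 + \frac{9329932}{4197} = \frac{180819352}{4197}$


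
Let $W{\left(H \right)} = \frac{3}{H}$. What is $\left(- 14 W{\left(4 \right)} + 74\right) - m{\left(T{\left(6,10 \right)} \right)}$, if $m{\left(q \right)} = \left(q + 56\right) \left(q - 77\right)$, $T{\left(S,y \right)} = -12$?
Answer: $\frac{7959}{2} \approx 3979.5$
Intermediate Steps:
$m{\left(q \right)} = \left(-77 + q\right) \left(56 + q\right)$ ($m{\left(q \right)} = \left(56 + q\right) \left(-77 + q\right) = \left(-77 + q\right) \left(56 + q\right)$)
$\left(- 14 W{\left(4 \right)} + 74\right) - m{\left(T{\left(6,10 \right)} \right)} = \left(- 14 \cdot \frac{3}{4} + 74\right) - \left(-4312 + \left(-12\right)^{2} - -252\right) = \left(- 14 \cdot 3 \cdot \frac{1}{4} + 74\right) - \left(-4312 + 144 + 252\right) = \left(\left(-14\right) \frac{3}{4} + 74\right) - -3916 = \left(- \frac{21}{2} + 74\right) + 3916 = \frac{127}{2} + 3916 = \frac{7959}{2}$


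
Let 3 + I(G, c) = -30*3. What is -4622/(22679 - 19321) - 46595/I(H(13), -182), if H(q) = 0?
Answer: 78018082/156147 ≈ 499.65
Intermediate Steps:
I(G, c) = -93 (I(G, c) = -3 - 30*3 = -3 - 90 = -93)
-4622/(22679 - 19321) - 46595/I(H(13), -182) = -4622/(22679 - 19321) - 46595/(-93) = -4622/3358 - 46595*(-1/93) = -4622*1/3358 + 46595/93 = -2311/1679 + 46595/93 = 78018082/156147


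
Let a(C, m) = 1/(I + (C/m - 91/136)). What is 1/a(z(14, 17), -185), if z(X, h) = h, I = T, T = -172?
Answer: -4346667/25160 ≈ -172.76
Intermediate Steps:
I = -172
a(C, m) = 1/(-23483/136 + C/m) (a(C, m) = 1/(-172 + (C/m - 91/136)) = 1/(-172 + (-91/136 + C/m)) = 1/(-23483/136 + C/m))
1/a(z(14, 17), -185) = 1/(136*(-185)/(-23483*(-185) + 136*17)) = 1/(136*(-185)/(4344355 + 2312)) = 1/(136*(-185)/4346667) = 1/(136*(-185)*(1/4346667)) = 1/(-25160/4346667) = -4346667/25160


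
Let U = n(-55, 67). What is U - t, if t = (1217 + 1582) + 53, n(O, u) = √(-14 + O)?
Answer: -2852 + I*√69 ≈ -2852.0 + 8.3066*I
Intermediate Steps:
U = I*√69 (U = √(-14 - 55) = √(-69) = I*√69 ≈ 8.3066*I)
t = 2852 (t = 2799 + 53 = 2852)
U - t = I*√69 - 1*2852 = I*√69 - 2852 = -2852 + I*√69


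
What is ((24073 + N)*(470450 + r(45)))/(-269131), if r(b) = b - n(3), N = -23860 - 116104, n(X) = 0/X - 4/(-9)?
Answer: 490734760841/2422179 ≈ 2.0260e+5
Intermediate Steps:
n(X) = 4/9 (n(X) = 0 - 4*(-1/9) = 0 + 4/9 = 4/9)
N = -139964
r(b) = -4/9 + b (r(b) = b - 1*4/9 = b - 4/9 = -4/9 + b)
((24073 + N)*(470450 + r(45)))/(-269131) = ((24073 - 139964)*(470450 + (-4/9 + 45)))/(-269131) = -115891*(470450 + 401/9)*(-1/269131) = -115891*4234451/9*(-1/269131) = -490734760841/9*(-1/269131) = 490734760841/2422179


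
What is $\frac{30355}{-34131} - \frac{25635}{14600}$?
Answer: $- \frac{263626237}{99662520} \approx -2.6452$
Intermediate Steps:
$\frac{30355}{-34131} - \frac{25635}{14600} = 30355 \left(- \frac{1}{34131}\right) - \frac{5127}{2920} = - \frac{30355}{34131} - \frac{5127}{2920} = - \frac{263626237}{99662520}$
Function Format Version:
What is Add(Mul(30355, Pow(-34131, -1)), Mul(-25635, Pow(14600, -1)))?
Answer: Rational(-263626237, 99662520) ≈ -2.6452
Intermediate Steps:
Add(Mul(30355, Pow(-34131, -1)), Mul(-25635, Pow(14600, -1))) = Add(Mul(30355, Rational(-1, 34131)), Mul(-25635, Rational(1, 14600))) = Add(Rational(-30355, 34131), Rational(-5127, 2920)) = Rational(-263626237, 99662520)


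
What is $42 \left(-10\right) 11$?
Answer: $-4620$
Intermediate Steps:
$42 \left(-10\right) 11 = \left(-420\right) 11 = -4620$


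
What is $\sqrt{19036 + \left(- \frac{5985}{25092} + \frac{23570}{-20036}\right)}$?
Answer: $\frac{\sqrt{928049253328013101}}{6982546} \approx 137.97$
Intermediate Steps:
$\sqrt{19036 + \left(- \frac{5985}{25092} + \frac{23570}{-20036}\right)} = \sqrt{19036 + \left(\left(-5985\right) \frac{1}{25092} + 23570 \left(- \frac{1}{20036}\right)\right)} = \sqrt{19036 - \frac{19759275}{13965092}} = \sqrt{\frac{265819732037}{13965092}} = \frac{\sqrt{928049253328013101}}{6982546}$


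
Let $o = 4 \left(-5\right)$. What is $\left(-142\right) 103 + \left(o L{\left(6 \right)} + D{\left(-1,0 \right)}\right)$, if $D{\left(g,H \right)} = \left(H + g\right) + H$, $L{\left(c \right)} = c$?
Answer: $-14747$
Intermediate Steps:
$o = -20$
$D{\left(g,H \right)} = g + 2 H$
$\left(-142\right) 103 + \left(o L{\left(6 \right)} + D{\left(-1,0 \right)}\right) = \left(-142\right) 103 + \left(\left(-20\right) 6 + \left(-1 + 2 \cdot 0\right)\right) = -14626 + \left(-120 + \left(-1 + 0\right)\right) = -14626 - 121 = -14747$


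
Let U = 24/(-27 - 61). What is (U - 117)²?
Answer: 1664100/121 ≈ 13753.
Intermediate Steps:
U = -3/11 (U = 24/(-88) = 24*(-1/88) = -3/11 ≈ -0.27273)
(U - 117)² = (-3/11 - 117)² = (-1290/11)² = 1664100/121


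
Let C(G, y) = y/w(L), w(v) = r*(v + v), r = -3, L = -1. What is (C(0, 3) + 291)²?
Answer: 339889/4 ≈ 84972.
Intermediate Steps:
w(v) = -6*v (w(v) = -3*(v + v) = -6*v)
C(G, y) = y/6 (C(G, y) = y/((-6*(-1))) = y/6)
(C(0, 3) + 291)² = ((⅙)*3 + 291)² = (½ + 291)² = (583/2)² = 339889/4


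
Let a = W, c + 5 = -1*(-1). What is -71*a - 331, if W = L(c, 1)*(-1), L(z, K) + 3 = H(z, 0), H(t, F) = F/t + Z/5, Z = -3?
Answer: -2933/5 ≈ -586.60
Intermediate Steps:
H(t, F) = -3/5 + F/t (H(t, F) = F/t - 3/5 = -3/5 + F/t)
c = -4 (c = -5 - 1*(-1) = -5 + 1 = -4)
L(z, K) = -18/5 (L(z, K) = -3 + (-3/5 + 0/z) = -3 + (-3/5 + 0) = -3 - 3/5 = -18/5)
W = 18/5 (W = -18/5*(-1) = 18/5 ≈ 3.6000)
a = 18/5 ≈ 3.6000
-71*a - 331 = -71*18/5 - 331 = -1278/5 - 331 = -2933/5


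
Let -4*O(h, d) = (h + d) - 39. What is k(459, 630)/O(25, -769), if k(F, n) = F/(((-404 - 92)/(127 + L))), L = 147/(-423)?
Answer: -151793/253518 ≈ -0.59875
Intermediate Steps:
L = -49/141 (L = 147*(-1/423) = -49/141 ≈ -0.34752)
k(F, n) = -8929*F/34968 (k(F, n) = F/(((-404 - 92)/(127 - 49/141))) = F/((-496/17858/141)) = F/((-496*141/17858)) = F/(-34968/8929) = F*(-8929/34968) = -8929*F/34968)
O(h, d) = 39/4 - d/4 - h/4 (O(h, d) = -((h + d) - 39)/4 = -((d + h) - 39)/4 = -(-39 + d + h)/4 = 39/4 - d/4 - h/4)
k(459, 630)/O(25, -769) = (-8929/34968*459)/(39/4 - ¼*(-769) - ¼*25) = -1366137/(11656*(39/4 + 769/4 - 25/4)) = -1366137/(11656*783/4) = -1366137/11656*4/783 = -151793/253518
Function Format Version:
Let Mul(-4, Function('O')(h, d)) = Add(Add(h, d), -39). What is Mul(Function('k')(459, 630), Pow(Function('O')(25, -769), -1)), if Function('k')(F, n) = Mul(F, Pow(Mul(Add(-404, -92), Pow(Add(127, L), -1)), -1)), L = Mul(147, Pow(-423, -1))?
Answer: Rational(-151793, 253518) ≈ -0.59875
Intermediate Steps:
L = Rational(-49, 141) (L = Mul(147, Rational(-1, 423)) = Rational(-49, 141) ≈ -0.34752)
Function('k')(F, n) = Mul(Rational(-8929, 34968), F) (Function('k')(F, n) = Mul(F, Pow(Mul(Add(-404, -92), Pow(Add(127, Rational(-49, 141)), -1)), -1)) = Mul(F, Pow(Mul(-496, Pow(Rational(17858, 141), -1)), -1)) = Mul(F, Pow(Mul(-496, Rational(141, 17858)), -1)) = Mul(F, Pow(Rational(-34968, 8929), -1)) = Mul(F, Rational(-8929, 34968)) = Mul(Rational(-8929, 34968), F))
Function('O')(h, d) = Add(Rational(39, 4), Mul(Rational(-1, 4), d), Mul(Rational(-1, 4), h)) (Function('O')(h, d) = Mul(Rational(-1, 4), Add(Add(h, d), -39)) = Mul(Rational(-1, 4), Add(Add(d, h), -39)) = Mul(Rational(-1, 4), Add(-39, d, h)) = Add(Rational(39, 4), Mul(Rational(-1, 4), d), Mul(Rational(-1, 4), h)))
Mul(Function('k')(459, 630), Pow(Function('O')(25, -769), -1)) = Mul(Mul(Rational(-8929, 34968), 459), Pow(Add(Rational(39, 4), Mul(Rational(-1, 4), -769), Mul(Rational(-1, 4), 25)), -1)) = Mul(Rational(-1366137, 11656), Pow(Add(Rational(39, 4), Rational(769, 4), Rational(-25, 4)), -1)) = Mul(Rational(-1366137, 11656), Pow(Rational(783, 4), -1)) = Mul(Rational(-1366137, 11656), Rational(4, 783)) = Rational(-151793, 253518)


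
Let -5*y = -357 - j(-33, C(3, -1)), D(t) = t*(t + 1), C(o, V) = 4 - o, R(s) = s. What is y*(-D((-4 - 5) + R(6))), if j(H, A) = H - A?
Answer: -1938/5 ≈ -387.60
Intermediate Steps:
D(t) = t*(1 + t)
y = 323/5 (y = -(-357 - (-33 - (4 - 1*3)))/5 = -(-357 - (-33 - (4 - 3)))/5 = -(-357 - (-33 - 1*1))/5 = -(-357 - (-33 - 1))/5 = -(-357 - 1*(-34))/5 = -(-357 + 34)/5 = -1/5*(-323) = 323/5 ≈ 64.600)
y*(-D((-4 - 5) + R(6))) = 323*(-((-4 - 5) + 6)*(1 + ((-4 - 5) + 6)))/5 = 323*(-(-9 + 6)*(1 + (-9 + 6)))/5 = 323*(-(-3)*(1 - 3))/5 = 323*(-(-3)*(-2))/5 = 323*(-1*6)/5 = (323/5)*(-6) = -1938/5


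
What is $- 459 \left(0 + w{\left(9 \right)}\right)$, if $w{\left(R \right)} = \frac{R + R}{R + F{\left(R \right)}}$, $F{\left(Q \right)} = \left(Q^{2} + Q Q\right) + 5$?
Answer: $- \frac{4131}{88} \approx -46.943$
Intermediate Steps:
$F{\left(Q \right)} = 5 + 2 Q^{2}$ ($F{\left(Q \right)} = \left(Q^{2} + Q^{2}\right) + 5 = 2 Q^{2} + 5 = 5 + 2 Q^{2}$)
$w{\left(R \right)} = \frac{2 R}{5 + R + 2 R^{2}}$ ($w{\left(R \right)} = \frac{R + R}{R + \left(5 + 2 R^{2}\right)} = \frac{2 R}{5 + R + 2 R^{2}}$)
$- 459 \left(0 + w{\left(9 \right)}\right) = - 459 \left(0 + 2 \cdot 9 \frac{1}{5 + 9 + 2 \cdot 9^{2}}\right) = - 459 \left(0 + 2 \cdot 9 \frac{1}{5 + 9 + 2 \cdot 81}\right) = - 459 \left(0 + 2 \cdot 9 \frac{1}{5 + 9 + 162}\right) = - 459 \left(0 + 2 \cdot 9 \cdot \frac{1}{176}\right) = - 459 \left(0 + \frac{9}{88}\right) = \left(-459\right) \frac{9}{88} = - \frac{4131}{88}$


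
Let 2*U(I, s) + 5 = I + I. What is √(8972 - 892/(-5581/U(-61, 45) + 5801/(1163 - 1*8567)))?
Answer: 2*√15030463737034594199/81906721 ≈ 94.667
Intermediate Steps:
U(I, s) = -5/2 + I (U(I, s) = -5/2 + (I + I)/2 = -5/2 + (2*I)/2 = -5/2 + I)
√(8972 - 892/(-5581/U(-61, 45) + 5801/(1163 - 1*8567))) = √(8972 - 892/(-5581/(-5/2 - 61) + 5801/(1163 - 1*8567))) = √(8972 - 892/(-5581/(-127/2) + 5801/(1163 - 8567))) = √(8972 - 892/(-5581*(-2/127) + 5801/(-7404))) = √(8972 - 892/(11162/127 + 5801*(-1/7404))) = √(8972 - 892/(11162/127 - 5801/7404)) = √(8972 - 892/81906721/940308) = √(8972 - 892*940308/81906721) = √(8972 - 838754736/81906721) = √(734028346076/81906721) = 2*√15030463737034594199/81906721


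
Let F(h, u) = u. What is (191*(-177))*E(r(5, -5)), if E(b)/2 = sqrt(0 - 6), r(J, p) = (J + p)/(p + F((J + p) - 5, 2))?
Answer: -67614*I*sqrt(6) ≈ -1.6562e+5*I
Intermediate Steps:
r(J, p) = (J + p)/(2 + p) (r(J, p) = (J + p)/(p + 2) = (J + p)/(2 + p))
E(b) = 2*I*sqrt(6) (E(b) = 2*sqrt(0 - 6) = 2*sqrt(-6) = 2*(I*sqrt(6)) = 2*I*sqrt(6))
(191*(-177))*E(r(5, -5)) = (191*(-177))*(2*I*sqrt(6)) = -67614*I*sqrt(6)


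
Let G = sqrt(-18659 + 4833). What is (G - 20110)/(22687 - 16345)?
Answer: -10055/3171 + I*sqrt(13826)/6342 ≈ -3.1709 + 0.018541*I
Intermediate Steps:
G = I*sqrt(13826) (G = sqrt(-13826) = I*sqrt(13826) ≈ 117.58*I)
(G - 20110)/(22687 - 16345) = (I*sqrt(13826) - 20110)/(22687 - 16345) = (-20110 + I*sqrt(13826))/6342 = (-20110 + I*sqrt(13826))*(1/6342) = -10055/3171 + I*sqrt(13826)/6342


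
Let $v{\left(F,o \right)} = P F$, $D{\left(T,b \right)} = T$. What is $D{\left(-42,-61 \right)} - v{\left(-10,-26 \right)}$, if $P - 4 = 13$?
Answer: $128$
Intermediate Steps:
$P = 17$ ($P = 4 + 13 = 17$)
$v{\left(F,o \right)} = 17 F$
$D{\left(-42,-61 \right)} - v{\left(-10,-26 \right)} = -42 - 17 \left(-10\right) = -42 - -170 = -42 + 170 = 128$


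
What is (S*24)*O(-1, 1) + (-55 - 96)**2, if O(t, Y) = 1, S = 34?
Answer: 23617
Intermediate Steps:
(S*24)*O(-1, 1) + (-55 - 96)**2 = (34*24)*1 + (-55 - 96)**2 = 816*1 + (-151)**2 = 816 + 22801 = 23617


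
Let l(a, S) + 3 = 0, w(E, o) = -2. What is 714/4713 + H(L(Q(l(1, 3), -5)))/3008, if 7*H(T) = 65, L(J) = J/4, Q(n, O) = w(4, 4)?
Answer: 5113443/33078976 ≈ 0.15458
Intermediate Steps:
l(a, S) = -3 (l(a, S) = -3 + 0 = -3)
Q(n, O) = -2
L(J) = J/4 (L(J) = J*(1/4) = J/4)
H(T) = 65/7 (H(T) = (1/7)*65 = 65/7)
714/4713 + H(L(Q(l(1, 3), -5)))/3008 = 714/4713 + (65/7)/3008 = 714*(1/4713) + (65/7)*(1/3008) = 238/1571 + 65/21056 = 5113443/33078976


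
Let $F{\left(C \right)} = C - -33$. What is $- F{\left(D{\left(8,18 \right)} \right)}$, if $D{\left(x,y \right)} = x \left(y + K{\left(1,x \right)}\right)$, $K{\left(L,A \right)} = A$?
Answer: $-241$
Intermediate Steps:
$D{\left(x,y \right)} = x \left(x + y\right)$ ($D{\left(x,y \right)} = x \left(y + x\right) = x \left(x + y\right)$)
$F{\left(C \right)} = 33 + C$ ($F{\left(C \right)} = C + 33 = 33 + C$)
$- F{\left(D{\left(8,18 \right)} \right)} = - (33 + 8 \left(8 + 18\right)) = - (33 + 8 \cdot 26) = - (33 + 208) = \left(-1\right) 241 = -241$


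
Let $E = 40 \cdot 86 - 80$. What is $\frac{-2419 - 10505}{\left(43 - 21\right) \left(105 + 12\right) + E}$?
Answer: $- \frac{2154}{989} \approx -2.178$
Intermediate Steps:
$E = 3360$ ($E = 3440 - 80 = 3360$)
$\frac{-2419 - 10505}{\left(43 - 21\right) \left(105 + 12\right) + E} = \frac{-2419 - 10505}{\left(43 - 21\right) \left(105 + 12\right) + 3360} = - \frac{12924}{\left(43 - 21\right) 117 + 3360} = - \frac{12924}{22 \cdot 117 + 3360} = - \frac{12924}{2574 + 3360} = - \frac{12924}{5934} = \left(-12924\right) \frac{1}{5934} = - \frac{2154}{989}$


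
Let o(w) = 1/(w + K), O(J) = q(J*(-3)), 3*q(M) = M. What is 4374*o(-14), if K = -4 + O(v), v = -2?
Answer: -2187/8 ≈ -273.38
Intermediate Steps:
q(M) = M/3
O(J) = -J (O(J) = (J*(-3))/3 = (-3*J)/3 = -J)
K = -2 (K = -4 - 1*(-2) = -4 + 2 = -2)
o(w) = 1/(-2 + w) (o(w) = 1/(w - 2) = 1/(-2 + w))
4374*o(-14) = 4374/(-2 - 14) = 4374/(-16) = 4374*(-1/16) = -2187/8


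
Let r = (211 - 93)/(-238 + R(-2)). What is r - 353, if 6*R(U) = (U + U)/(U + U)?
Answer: -504439/1427 ≈ -353.50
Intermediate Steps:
R(U) = ⅙ (R(U) = ((U + U)/(U + U))/6 = ((2*U)/((2*U)))/6 = ((2*U)*(1/(2*U)))/6 = (⅙)*1 = ⅙)
r = -708/1427 (r = (211 - 93)/(-238 + ⅙) = 118/(-1427/6) = 118*(-6/1427) = -708/1427 ≈ -0.49615)
r - 353 = -708/1427 - 353 = -504439/1427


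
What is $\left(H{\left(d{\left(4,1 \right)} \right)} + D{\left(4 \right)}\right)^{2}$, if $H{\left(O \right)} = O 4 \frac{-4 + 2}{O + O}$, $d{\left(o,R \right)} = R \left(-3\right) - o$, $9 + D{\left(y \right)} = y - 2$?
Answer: $121$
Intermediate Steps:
$D{\left(y \right)} = -11 + y$ ($D{\left(y \right)} = -9 + \left(y - 2\right) = -9 + \left(-2 + y\right) = -11 + y$)
$d{\left(o,R \right)} = - o - 3 R$ ($d{\left(o,R \right)} = - 3 R - o = - o - 3 R$)
$H{\left(O \right)} = -4$ ($H{\left(O \right)} = O 4 \left(- \frac{2}{2 O}\right) = O 4 \left(- 2 \frac{1}{2 O}\right) = O 4 \left(- \frac{1}{O}\right) = O \left(- \frac{4}{O}\right) = -4$)
$\left(H{\left(d{\left(4,1 \right)} \right)} + D{\left(4 \right)}\right)^{2} = \left(-4 + \left(-11 + 4\right)\right)^{2} = \left(-4 - 7\right)^{2} = \left(-11\right)^{2} = 121$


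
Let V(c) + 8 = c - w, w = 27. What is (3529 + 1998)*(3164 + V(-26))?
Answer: 17150281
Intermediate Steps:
V(c) = -35 + c (V(c) = -8 + (c - 1*27) = -8 + (c - 27) = -8 + (-27 + c) = -35 + c)
(3529 + 1998)*(3164 + V(-26)) = (3529 + 1998)*(3164 + (-35 - 26)) = 5527*(3164 - 61) = 5527*3103 = 17150281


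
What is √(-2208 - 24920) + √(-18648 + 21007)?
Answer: √2359 + 2*I*√6782 ≈ 48.57 + 164.71*I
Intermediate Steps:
√(-2208 - 24920) + √(-18648 + 21007) = √(-27128) + √2359 = 2*I*√6782 + √2359 = √2359 + 2*I*√6782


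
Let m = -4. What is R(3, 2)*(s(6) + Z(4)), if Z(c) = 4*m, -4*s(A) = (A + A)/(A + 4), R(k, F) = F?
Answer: -163/5 ≈ -32.600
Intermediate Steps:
s(A) = -A/(2*(4 + A)) (s(A) = -(A + A)/(4*(A + 4)) = -2*A/(4*(4 + A)) = -A/(2*(4 + A)))
Z(c) = -16 (Z(c) = 4*(-4) = -16)
R(3, 2)*(s(6) + Z(4)) = 2*(-1*6/(8 + 2*6) - 16) = 2*(-1*6/(8 + 12) - 16) = 2*(-1*6/20 - 16) = 2*(-1*6*1/20 - 16) = 2*(-3/10 - 16) = 2*(-163/10) = -163/5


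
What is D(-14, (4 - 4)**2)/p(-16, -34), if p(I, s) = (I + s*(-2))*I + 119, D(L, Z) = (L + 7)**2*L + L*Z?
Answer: 686/713 ≈ 0.96213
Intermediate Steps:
D(L, Z) = L*Z + L*(7 + L)**2 (D(L, Z) = (7 + L)**2*L + L*Z = L*(7 + L)**2 + L*Z = L*Z + L*(7 + L)**2)
p(I, s) = 119 + I*(I - 2*s) (p(I, s) = (I - 2*s)*I + 119 = I*(I - 2*s) + 119 = 119 + I*(I - 2*s))
D(-14, (4 - 4)**2)/p(-16, -34) = (-14*((4 - 4)**2 + (7 - 14)**2))/(119 + (-16)**2 - 2*(-16)*(-34)) = (-14*(0**2 + (-7)**2))/(119 + 256 - 1088) = -14*(0 + 49)/(-713) = -14*49*(-1/713) = -686*(-1/713) = 686/713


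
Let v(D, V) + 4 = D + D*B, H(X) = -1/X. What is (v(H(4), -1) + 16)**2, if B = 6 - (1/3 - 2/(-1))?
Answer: 4225/36 ≈ 117.36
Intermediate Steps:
B = 11/3 (B = 6 - (1*(1/3) - 2*(-1)) = 6 - (1/3 + 2) = 6 - 1*7/3 = 6 - 7/3 = 11/3 ≈ 3.6667)
v(D, V) = -4 + 14*D/3 (v(D, V) = -4 + (D + D*(11/3)) = -4 + (D + 11*D/3) = -4 + 14*D/3)
(v(H(4), -1) + 16)**2 = ((-4 + 14*(-1/4)/3) + 16)**2 = ((-4 + 14*(-1*1/4)/3) + 16)**2 = ((-4 + (14/3)*(-1/4)) + 16)**2 = ((-4 - 7/6) + 16)**2 = (-31/6 + 16)**2 = (65/6)**2 = 4225/36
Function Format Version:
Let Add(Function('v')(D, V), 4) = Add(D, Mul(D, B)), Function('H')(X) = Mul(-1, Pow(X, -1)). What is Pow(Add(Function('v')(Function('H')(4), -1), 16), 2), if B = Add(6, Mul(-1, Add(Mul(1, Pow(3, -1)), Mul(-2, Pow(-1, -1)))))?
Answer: Rational(4225, 36) ≈ 117.36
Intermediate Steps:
B = Rational(11, 3) (B = Add(6, Mul(-1, Add(Mul(1, Rational(1, 3)), Mul(-2, -1)))) = Add(6, Mul(-1, Add(Rational(1, 3), 2))) = Add(6, Mul(-1, Rational(7, 3))) = Add(6, Rational(-7, 3)) = Rational(11, 3) ≈ 3.6667)
Function('v')(D, V) = Add(-4, Mul(Rational(14, 3), D)) (Function('v')(D, V) = Add(-4, Add(D, Mul(D, Rational(11, 3)))) = Add(-4, Add(D, Mul(Rational(11, 3), D))) = Add(-4, Mul(Rational(14, 3), D)))
Pow(Add(Function('v')(Function('H')(4), -1), 16), 2) = Pow(Add(Add(-4, Mul(Rational(14, 3), Mul(-1, Pow(4, -1)))), 16), 2) = Pow(Add(Add(-4, Mul(Rational(14, 3), Mul(-1, Rational(1, 4)))), 16), 2) = Pow(Add(Add(-4, Mul(Rational(14, 3), Rational(-1, 4))), 16), 2) = Pow(Add(Add(-4, Rational(-7, 6)), 16), 2) = Pow(Add(Rational(-31, 6), 16), 2) = Pow(Rational(65, 6), 2) = Rational(4225, 36)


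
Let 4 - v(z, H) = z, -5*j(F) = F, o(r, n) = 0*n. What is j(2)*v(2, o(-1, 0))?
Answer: -4/5 ≈ -0.80000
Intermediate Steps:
o(r, n) = 0
j(F) = -F/5
v(z, H) = 4 - z
j(2)*v(2, o(-1, 0)) = (-1/5*2)*(4 - 1*2) = -2*(4 - 2)/5 = -2/5*2 = -4/5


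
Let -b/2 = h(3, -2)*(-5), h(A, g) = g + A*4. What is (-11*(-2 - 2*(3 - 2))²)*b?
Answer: -17600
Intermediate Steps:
h(A, g) = g + 4*A
b = 100 (b = -2*(-2 + 4*3)*(-5) = -2*(-2 + 12)*(-5) = -20*(-5) = -2*(-50) = 100)
(-11*(-2 - 2*(3 - 2))²)*b = -11*(-2 - 2*(3 - 2))²*100 = -11*(-2 - 2*1)²*100 = -11*(-2 - 2)²*100 = -11*(-4)²*100 = -11*16*100 = -176*100 = -17600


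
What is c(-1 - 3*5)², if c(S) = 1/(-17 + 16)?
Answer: 1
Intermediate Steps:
c(S) = -1 (c(S) = 1/(-1) = -1)
c(-1 - 3*5)² = (-1)² = 1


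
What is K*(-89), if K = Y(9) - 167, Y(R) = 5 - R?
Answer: 15219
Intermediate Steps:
K = -171 (K = (5 - 1*9) - 167 = (5 - 9) - 167 = -4 - 167 = -171)
K*(-89) = -171*(-89) = 15219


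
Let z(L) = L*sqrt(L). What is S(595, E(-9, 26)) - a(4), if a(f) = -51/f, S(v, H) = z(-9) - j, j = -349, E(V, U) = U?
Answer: 1447/4 - 27*I ≈ 361.75 - 27.0*I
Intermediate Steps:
z(L) = L**(3/2)
S(v, H) = 349 - 27*I (S(v, H) = (-9)**(3/2) - 1*(-349) = -27*I + 349 = 349 - 27*I)
S(595, E(-9, 26)) - a(4) = (349 - 27*I) - (-51)/4 = (349 - 27*I) - 1*(-51/4) = (349 - 27*I) + 51/4 = 1447/4 - 27*I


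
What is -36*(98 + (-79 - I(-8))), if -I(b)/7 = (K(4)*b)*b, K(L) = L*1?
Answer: -65196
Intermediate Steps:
K(L) = L
I(b) = -28*b**2 (I(b) = -7*4*b*b = -28*b**2)
-36*(98 + (-79 - I(-8))) = -36*(98 + (-79 - (-28)*(-8)**2)) = -36*(98 + (-79 - (-28)*64)) = -36*(98 + (-79 - 1*(-1792))) = -36*(98 + (-79 + 1792)) = -36*(98 + 1713) = -36*1811 = -65196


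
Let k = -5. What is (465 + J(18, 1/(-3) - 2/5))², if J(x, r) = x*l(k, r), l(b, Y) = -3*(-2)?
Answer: 328329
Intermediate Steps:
l(b, Y) = 6
J(x, r) = 6*x (J(x, r) = x*6 = 6*x)
(465 + J(18, 1/(-3) - 2/5))² = (465 + 6*18)² = (465 + 108)² = 573² = 328329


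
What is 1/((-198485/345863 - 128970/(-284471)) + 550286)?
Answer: 14055427639/7734503359858279 ≈ 1.8172e-6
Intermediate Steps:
1/((-198485/345863 - 128970/(-284471)) + 550286) = 1/((-198485*1/345863 - 128970*(-1/284471)) + 550286) = 1/((-28355/49409 + 128970/284471) + 550286) = 1/(-1693896475/14055427639 + 550286) = 1/(7734503359858279/14055427639) = 14055427639/7734503359858279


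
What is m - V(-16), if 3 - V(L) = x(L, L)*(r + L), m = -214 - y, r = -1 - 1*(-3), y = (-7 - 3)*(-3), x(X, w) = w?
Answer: -23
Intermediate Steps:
y = 30 (y = -10*(-3) = 30)
r = 2 (r = -1 + 3 = 2)
m = -244 (m = -214 - 1*30 = -214 - 30 = -244)
V(L) = 3 - L*(2 + L)
m - V(-16) = -244 - (3 - 1*(-16)² - 2*(-16)) = -244 - (3 - 1*256 + 32) = -244 - (3 - 256 + 32) = -244 - 1*(-221) = -244 + 221 = -23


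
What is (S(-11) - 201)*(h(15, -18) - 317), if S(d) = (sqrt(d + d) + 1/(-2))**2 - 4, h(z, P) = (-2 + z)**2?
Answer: 33559 + 148*I*sqrt(22) ≈ 33559.0 + 694.18*I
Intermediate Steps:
S(d) = -4 + (-1/2 + sqrt(2)*sqrt(d))**2 (S(d) = (sqrt(2*d) - 1/2)**2 - 4 = (sqrt(2)*sqrt(d) - 1/2)**2 - 4 = (-1/2 + sqrt(2)*sqrt(d))**2 - 4 = -4 + (-1/2 + sqrt(2)*sqrt(d))**2)
(S(-11) - 201)*(h(15, -18) - 317) = ((-15/4 + 2*(-11) - sqrt(2)*sqrt(-11)) - 201)*((-2 + 15)**2 - 317) = ((-15/4 - 22 - sqrt(2)*I*sqrt(11)) - 201)*(13**2 - 317) = ((-15/4 - 22 - I*sqrt(22)) - 201)*(169 - 317) = ((-103/4 - I*sqrt(22)) - 201)*(-148) = (-907/4 - I*sqrt(22))*(-148) = 33559 + 148*I*sqrt(22)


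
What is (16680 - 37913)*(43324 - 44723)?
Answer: 29704967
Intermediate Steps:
(16680 - 37913)*(43324 - 44723) = -21233*(-1399) = 29704967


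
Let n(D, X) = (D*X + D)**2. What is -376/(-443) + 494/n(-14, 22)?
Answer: 19602013/22966006 ≈ 0.85352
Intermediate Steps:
n(D, X) = (D + D*X)**2
-376/(-443) + 494/n(-14, 22) = -376/(-443) + 494/(((-14)**2*(1 + 22)**2)) = -376*(-1/443) + 494/((196*23**2)) = 376/443 + 494/((196*529)) = 376/443 + 494/103684 = 376/443 + 494*(1/103684) = 376/443 + 247/51842 = 19602013/22966006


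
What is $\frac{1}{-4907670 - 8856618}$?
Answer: $- \frac{1}{13764288} \approx -7.2652 \cdot 10^{-8}$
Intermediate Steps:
$\frac{1}{-4907670 - 8856618} = \frac{1}{-13764288} = - \frac{1}{13764288}$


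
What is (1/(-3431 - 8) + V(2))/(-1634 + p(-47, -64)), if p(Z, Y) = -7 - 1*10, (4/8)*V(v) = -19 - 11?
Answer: 206341/5677789 ≈ 0.036342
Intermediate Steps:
V(v) = -60 (V(v) = 2*(-19 - 11) = 2*(-30) = -60)
p(Z, Y) = -17 (p(Z, Y) = -7 - 10 = -17)
(1/(-3431 - 8) + V(2))/(-1634 + p(-47, -64)) = (1/(-3431 - 8) - 60)/(-1634 - 17) = (1/(-3439) - 60)/(-1651) = (-1/3439 - 60)*(-1/1651) = -206341/3439*(-1/1651) = 206341/5677789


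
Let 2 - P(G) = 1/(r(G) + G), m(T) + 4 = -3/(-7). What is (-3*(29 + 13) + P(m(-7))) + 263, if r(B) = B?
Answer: 6957/50 ≈ 139.14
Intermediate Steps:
m(T) = -25/7 (m(T) = -4 - 3/(-7) = -4 - 3*(-⅐) = -4 + 3/7 = -25/7)
P(G) = 2 - 1/(2*G) (P(G) = 2 - 1/(G + G) = 2 - 1/(2*G))
(-3*(29 + 13) + P(m(-7))) + 263 = (-3*(29 + 13) + (2 - 1/(2*(-25/7)))) + 263 = (-3*42 + (2 - ½*(-7/25))) + 263 = (-126 + (2 + 7/50)) + 263 = (-126 + 107/50) + 263 = -6193/50 + 263 = 6957/50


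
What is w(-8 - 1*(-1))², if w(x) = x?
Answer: 49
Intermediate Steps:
w(-8 - 1*(-1))² = (-8 - 1*(-1))² = (-8 + 1)² = (-7)² = 49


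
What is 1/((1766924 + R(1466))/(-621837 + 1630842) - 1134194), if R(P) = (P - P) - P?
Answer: -336335/381468550504 ≈ -8.8169e-7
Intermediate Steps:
R(P) = -P (R(P) = 0 - P = -P)
1/((1766924 + R(1466))/(-621837 + 1630842) - 1134194) = 1/((1766924 - 1*1466)/(-621837 + 1630842) - 1134194) = 1/((1766924 - 1466)/1009005 - 1134194) = 1/(1765458*(1/1009005) - 1134194) = 1/(588486/336335 - 1134194) = 1/(-381468550504/336335) = -336335/381468550504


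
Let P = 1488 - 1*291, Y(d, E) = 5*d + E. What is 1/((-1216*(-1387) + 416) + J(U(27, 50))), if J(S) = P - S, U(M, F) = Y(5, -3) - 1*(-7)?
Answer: 1/1688176 ≈ 5.9236e-7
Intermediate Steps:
Y(d, E) = E + 5*d
P = 1197 (P = 1488 - 291 = 1197)
U(M, F) = 29 (U(M, F) = (-3 + 5*5) - 1*(-7) = (-3 + 25) + 7 = 22 + 7 = 29)
J(S) = 1197 - S
1/((-1216*(-1387) + 416) + J(U(27, 50))) = 1/((-1216*(-1387) + 416) + (1197 - 1*29)) = 1/((1686592 + 416) + (1197 - 29)) = 1/(1687008 + 1168) = 1/1688176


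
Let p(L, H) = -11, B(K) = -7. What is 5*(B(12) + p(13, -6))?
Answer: -90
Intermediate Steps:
5*(B(12) + p(13, -6)) = 5*(-7 - 11) = 5*(-18) = -90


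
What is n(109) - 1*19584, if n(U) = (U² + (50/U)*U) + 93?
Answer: -7560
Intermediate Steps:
n(U) = 143 + U² (n(U) = (U² + 50) + 93 = (50 + U²) + 93 = 143 + U²)
n(109) - 1*19584 = (143 + 109²) - 1*19584 = (143 + 11881) - 19584 = 12024 - 19584 = -7560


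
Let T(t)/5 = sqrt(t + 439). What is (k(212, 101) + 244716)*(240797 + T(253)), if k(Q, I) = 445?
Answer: 59034033317 + 2451610*sqrt(173) ≈ 5.9066e+10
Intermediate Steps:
T(t) = 5*sqrt(439 + t) (T(t) = 5*sqrt(t + 439) = 5*sqrt(439 + t))
(k(212, 101) + 244716)*(240797 + T(253)) = (445 + 244716)*(240797 + 5*sqrt(439 + 253)) = 245161*(240797 + 5*sqrt(692)) = 245161*(240797 + 5*(2*sqrt(173))) = 245161*(240797 + 10*sqrt(173)) = 59034033317 + 2451610*sqrt(173)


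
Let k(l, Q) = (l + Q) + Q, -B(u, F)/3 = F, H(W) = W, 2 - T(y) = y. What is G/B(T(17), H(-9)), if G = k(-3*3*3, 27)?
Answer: 1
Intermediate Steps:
T(y) = 2 - y
B(u, F) = -3*F
k(l, Q) = l + 2*Q (k(l, Q) = (Q + l) + Q = l + 2*Q)
G = 27 (G = -3*3*3 + 2*27 = -9*3 + 54 = -27 + 54 = 27)
G/B(T(17), H(-9)) = 27/((-3*(-9))) = 27/27 = 27*(1/27) = 1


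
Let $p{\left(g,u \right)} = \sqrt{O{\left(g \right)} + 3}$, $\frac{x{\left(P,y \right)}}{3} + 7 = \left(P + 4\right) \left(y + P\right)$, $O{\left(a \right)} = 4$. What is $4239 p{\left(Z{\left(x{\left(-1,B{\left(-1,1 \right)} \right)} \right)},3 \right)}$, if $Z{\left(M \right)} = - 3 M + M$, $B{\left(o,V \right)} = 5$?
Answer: $4239 \sqrt{7} \approx 11215.0$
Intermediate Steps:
$x{\left(P,y \right)} = -21 + 3 \left(4 + P\right) \left(P + y\right)$ ($x{\left(P,y \right)} = -21 + 3 \left(P + 4\right) \left(y + P\right) = -21 + 3 \left(4 + P\right) \left(P + y\right)$)
$Z{\left(M \right)} = - 2 M$
$p{\left(g,u \right)} = \sqrt{7}$ ($p{\left(g,u \right)} = \sqrt{4 + 3} = \sqrt{7}$)
$4239 p{\left(Z{\left(x{\left(-1,B{\left(-1,1 \right)} \right)} \right)},3 \right)} = 4239 \sqrt{7}$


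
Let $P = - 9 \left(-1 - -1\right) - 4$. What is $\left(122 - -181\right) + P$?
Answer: $299$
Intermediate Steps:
$P = -4$ ($P = - 9 \left(-1 + 1\right) - 4 = \left(-9\right) 0 - 4 = 0 - 4 = -4$)
$\left(122 - -181\right) + P = \left(122 - -181\right) - 4 = \left(122 + 181\right) - 4 = 303 - 4 = 299$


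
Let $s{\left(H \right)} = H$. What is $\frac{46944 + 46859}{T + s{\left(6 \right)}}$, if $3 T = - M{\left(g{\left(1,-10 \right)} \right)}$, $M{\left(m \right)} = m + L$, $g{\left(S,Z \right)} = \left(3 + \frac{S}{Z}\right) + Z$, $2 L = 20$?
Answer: $\frac{2814090}{151} \approx 18636.0$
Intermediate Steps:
$L = 10$ ($L = \frac{1}{2} \cdot 20 = 10$)
$g{\left(S,Z \right)} = 3 + Z + \frac{S}{Z}$
$M{\left(m \right)} = 10 + m$ ($M{\left(m \right)} = m + 10 = 10 + m$)
$T = - \frac{29}{30}$ ($T = \frac{\left(-1\right) \left(10 + \left(3 - 10 + 1 \frac{1}{-10}\right)\right)}{3} = \frac{\left(-1\right) \left(10 + \left(3 - 10 + 1 \left(- \frac{1}{10}\right)\right)\right)}{3} = \frac{\left(-1\right) \left(10 - \frac{71}{10}\right)}{3} = \frac{\left(-1\right) \frac{29}{10}}{3} = \frac{1}{3} \left(- \frac{29}{10}\right) = - \frac{29}{30} \approx -0.96667$)
$\frac{46944 + 46859}{T + s{\left(6 \right)}} = \frac{46944 + 46859}{- \frac{29}{30} + 6} = \frac{93803}{\frac{151}{30}} = 93803 \cdot \frac{30}{151} = \frac{2814090}{151}$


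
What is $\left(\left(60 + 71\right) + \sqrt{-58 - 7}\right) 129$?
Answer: $16899 + 129 i \sqrt{65} \approx 16899.0 + 1040.0 i$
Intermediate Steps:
$\left(\left(60 + 71\right) + \sqrt{-58 - 7}\right) 129 = \left(131 + \sqrt{-65}\right) 129 = \left(131 + i \sqrt{65}\right) 129 = 16899 + 129 i \sqrt{65}$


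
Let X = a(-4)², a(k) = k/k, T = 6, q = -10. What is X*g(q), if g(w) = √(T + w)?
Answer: 2*I ≈ 2.0*I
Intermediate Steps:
a(k) = 1
g(w) = √(6 + w)
X = 1 (X = 1² = 1)
X*g(q) = 1*√(6 - 10) = 1*√(-4) = 1*(2*I) = 2*I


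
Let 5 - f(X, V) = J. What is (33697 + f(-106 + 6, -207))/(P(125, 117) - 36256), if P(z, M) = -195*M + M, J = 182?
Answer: -16760/29477 ≈ -0.56858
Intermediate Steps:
f(X, V) = -177 (f(X, V) = 5 - 1*182 = 5 - 182 = -177)
P(z, M) = -194*M
(33697 + f(-106 + 6, -207))/(P(125, 117) - 36256) = (33697 - 177)/(-194*117 - 36256) = 33520/(-22698 - 36256) = 33520/(-58954) = 33520*(-1/58954) = -16760/29477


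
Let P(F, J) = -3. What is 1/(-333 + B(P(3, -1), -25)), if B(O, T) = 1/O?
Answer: -3/1000 ≈ -0.0030000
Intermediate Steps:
1/(-333 + B(P(3, -1), -25)) = 1/(-333 + 1/(-3)) = 1/(-333 - ⅓) = 1/(-1000/3) = -3/1000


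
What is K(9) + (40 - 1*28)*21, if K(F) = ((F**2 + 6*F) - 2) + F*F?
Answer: 466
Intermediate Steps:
K(F) = -2 + 2*F**2 + 6*F (K(F) = (-2 + F**2 + 6*F) + F**2 = -2 + 2*F**2 + 6*F)
K(9) + (40 - 1*28)*21 = (-2 + 2*9**2 + 6*9) + (40 - 1*28)*21 = (-2 + 2*81 + 54) + (40 - 28)*21 = (-2 + 162 + 54) + 12*21 = 214 + 252 = 466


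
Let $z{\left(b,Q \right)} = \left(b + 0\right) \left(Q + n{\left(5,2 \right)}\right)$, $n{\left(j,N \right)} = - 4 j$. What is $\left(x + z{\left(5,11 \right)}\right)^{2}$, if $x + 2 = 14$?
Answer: $1089$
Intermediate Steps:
$x = 12$ ($x = -2 + 14 = 12$)
$z{\left(b,Q \right)} = b \left(-20 + Q\right)$ ($z{\left(b,Q \right)} = \left(b + 0\right) \left(Q - 20\right) = b \left(Q - 20\right) = b \left(-20 + Q\right)$)
$\left(x + z{\left(5,11 \right)}\right)^{2} = \left(12 + 5 \left(-20 + 11\right)\right)^{2} = \left(12 + 5 \left(-9\right)\right)^{2} = \left(12 - 45\right)^{2} = \left(-33\right)^{2} = 1089$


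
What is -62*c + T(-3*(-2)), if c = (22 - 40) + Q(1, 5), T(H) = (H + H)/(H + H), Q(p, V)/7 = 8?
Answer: -2355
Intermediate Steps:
Q(p, V) = 56 (Q(p, V) = 7*8 = 56)
T(H) = 1 (T(H) = (2*H)/((2*H)) = (2*H)*(1/(2*H)) = 1)
c = 38 (c = (22 - 40) + 56 = -18 + 56 = 38)
-62*c + T(-3*(-2)) = -62*38 + 1 = -2356 + 1 = -2355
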